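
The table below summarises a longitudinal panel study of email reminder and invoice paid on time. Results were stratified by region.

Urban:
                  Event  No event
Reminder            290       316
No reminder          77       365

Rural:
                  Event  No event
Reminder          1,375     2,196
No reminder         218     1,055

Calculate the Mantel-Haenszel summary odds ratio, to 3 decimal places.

3.281

OR_MH = Σ(aᵢdᵢ/nᵢ) / Σ(bᵢcᵢ/nᵢ), where nᵢ is the stratum total.
Stratum 1 (Urban): n = 1048; a·d/n = 290·365/1048 = 101.0019; b·c/n = 316·77/1048 = 23.2176
Stratum 2 (Rural): n = 4844; a·d/n = 1375·1055/4844 = 299.4684; b·c/n = 2196·218/4844 = 98.8291
OR_MH = (101.0019 + 299.4684) / (23.2176 + 98.8291) = 400.4703 / 122.0466 = 3.28129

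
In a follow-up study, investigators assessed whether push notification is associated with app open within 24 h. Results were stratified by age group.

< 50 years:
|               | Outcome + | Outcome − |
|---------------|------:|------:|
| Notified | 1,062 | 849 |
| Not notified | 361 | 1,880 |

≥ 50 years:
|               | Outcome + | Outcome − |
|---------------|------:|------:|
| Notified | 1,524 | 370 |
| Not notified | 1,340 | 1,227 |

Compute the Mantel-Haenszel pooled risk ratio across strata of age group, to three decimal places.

RR_MH = Σ(aᵢ·n₀ᵢ/nᵢ) / Σ(cᵢ·n₁ᵢ/nᵢ), with n₁ᵢ = aᵢ+bᵢ (exposed), n₀ᵢ = cᵢ+dᵢ (unexposed), nᵢ = n₁ᵢ+n₀ᵢ.
Stratum 1 (< 50 years): n₁ = 1911, n₀ = 2241, n = 4152; a·n₀/n = 1062·2241/4152 = 573.2038; c·n₁/n = 361·1911/4152 = 166.1539
Stratum 2 (≥ 50 years): n₁ = 1894, n₀ = 2567, n = 4461; a·n₀/n = 1524·2567/4461 = 876.9576; c·n₁/n = 1340·1894/4461 = 568.9218
RR_MH = (573.2038 + 876.9576) / (166.1539 + 568.9218) = 1450.1614 / 735.0757 = 1.97281

1.973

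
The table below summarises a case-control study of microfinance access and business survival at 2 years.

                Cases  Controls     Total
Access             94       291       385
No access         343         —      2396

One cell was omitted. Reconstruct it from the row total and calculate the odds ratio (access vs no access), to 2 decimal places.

The missing cell is in the unexposed row: 2396 − 343 = 2053.
So a = 94, b = 291, c = 343, d = 2053.
OR = (a·d)/(b·c) = (94 × 2053) / (291 × 343) = 192982 / 99813 = 1.93344

1.93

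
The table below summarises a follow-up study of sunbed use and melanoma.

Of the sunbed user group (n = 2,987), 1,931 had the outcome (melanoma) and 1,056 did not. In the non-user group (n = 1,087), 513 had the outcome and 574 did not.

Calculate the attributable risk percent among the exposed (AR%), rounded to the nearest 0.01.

27.00

From the description: a = 1931, b = 1056, c = 513, d = 574.
Risk in exposed = 1931/2987 = 0.64647; risk in unexposed = 513/1087 = 0.47194.
RR = 0.64647/0.47194 = 1.36981
AR% = (RR − 1)/RR × 100 = (1.36981 − 1)/1.36981 × 100 = 26.9970%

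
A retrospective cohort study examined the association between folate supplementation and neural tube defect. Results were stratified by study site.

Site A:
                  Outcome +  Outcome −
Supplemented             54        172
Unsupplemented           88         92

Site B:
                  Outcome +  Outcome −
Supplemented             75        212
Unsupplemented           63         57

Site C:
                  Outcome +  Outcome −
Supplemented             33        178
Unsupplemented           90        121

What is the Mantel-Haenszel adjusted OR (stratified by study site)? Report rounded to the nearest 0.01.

0.30

OR_MH = Σ(aᵢdᵢ/nᵢ) / Σ(bᵢcᵢ/nᵢ), where nᵢ is the stratum total.
Stratum 1 (Site A): n = 406; a·d/n = 54·92/406 = 12.2365; b·c/n = 172·88/406 = 37.2808
Stratum 2 (Site B): n = 407; a·d/n = 75·57/407 = 10.5037; b·c/n = 212·63/407 = 32.8157
Stratum 3 (Site C): n = 422; a·d/n = 33·121/422 = 9.4621; b·c/n = 178·90/422 = 37.9621
OR_MH = (12.2365 + 10.5037 + 9.4621) / (37.2808 + 32.8157 + 37.9621) = 32.2022 / 108.0586 = 0.29801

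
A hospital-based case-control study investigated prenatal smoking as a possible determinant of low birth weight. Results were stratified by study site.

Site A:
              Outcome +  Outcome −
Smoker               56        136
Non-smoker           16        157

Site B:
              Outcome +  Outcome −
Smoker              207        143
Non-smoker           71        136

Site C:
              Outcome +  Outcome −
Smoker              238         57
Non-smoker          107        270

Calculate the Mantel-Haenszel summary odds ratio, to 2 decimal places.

OR_MH = Σ(aᵢdᵢ/nᵢ) / Σ(bᵢcᵢ/nᵢ), where nᵢ is the stratum total.
Stratum 1 (Site A): n = 365; a·d/n = 56·157/365 = 24.0877; b·c/n = 136·16/365 = 5.9616
Stratum 2 (Site B): n = 557; a·d/n = 207·136/557 = 50.5422; b·c/n = 143·71/557 = 18.2280
Stratum 3 (Site C): n = 672; a·d/n = 238·270/672 = 95.6250; b·c/n = 57·107/672 = 9.0759
OR_MH = (24.0877 + 50.5422 + 95.6250) / (5.9616 + 18.2280 + 9.0759) = 170.2549 / 33.2655 = 5.11805

5.12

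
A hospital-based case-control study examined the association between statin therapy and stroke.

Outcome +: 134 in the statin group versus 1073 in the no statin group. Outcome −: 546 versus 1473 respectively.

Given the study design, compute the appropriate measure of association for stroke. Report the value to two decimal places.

From the description: a = 134, b = 546, c = 1073, d = 1473.
This is a hospital-based case-control study: participants were sampled on outcome status, so risks in the source population cannot be estimated directly — relative risk is not valid here. The odds ratio is the appropriate measure.
OR = (a·d)/(b·c) = (134 × 1473) / (546 × 1073) = 197382 / 585858 = 0.33691

0.34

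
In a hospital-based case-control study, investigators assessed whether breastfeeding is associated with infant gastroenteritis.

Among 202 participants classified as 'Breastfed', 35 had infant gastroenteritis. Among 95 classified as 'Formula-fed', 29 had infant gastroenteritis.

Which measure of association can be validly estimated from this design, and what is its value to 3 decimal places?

0.477

From the description: a = 35, b = 167, c = 29, d = 66.
This is a hospital-based case-control study: participants were sampled on outcome status, so risks in the source population cannot be estimated directly — relative risk is not valid here. The odds ratio is the appropriate measure.
OR = (a·d)/(b·c) = (35 × 66) / (167 × 29) = 2310 / 4843 = 0.47698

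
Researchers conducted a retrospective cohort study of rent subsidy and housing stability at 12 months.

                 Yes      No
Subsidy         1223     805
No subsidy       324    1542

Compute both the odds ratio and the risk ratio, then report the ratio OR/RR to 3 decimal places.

2.082

Cells: a = 1223, b = 805, c = 324, d = 1542.
OR = (1223·1542)/(805·324) = 1885866/260820 = 7.23053
Risk in exposed = 1223/2028 = 0.60306; risk in unexposed = 324/1866 = 0.17363; RR = 3.47316
OR/RR = 7.23053 / 3.47316 = 2.08183
The outcome is not rare, so the OR lies further from 1 than the RR.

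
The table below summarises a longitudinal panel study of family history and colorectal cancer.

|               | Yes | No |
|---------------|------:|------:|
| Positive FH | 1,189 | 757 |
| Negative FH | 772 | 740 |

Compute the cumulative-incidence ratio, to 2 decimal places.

1.20

Cells: a = 1189, b = 757, c = 772, d = 740.
Risk in exposed = 1189/1946 = 0.61100; risk in unexposed = 772/1512 = 0.51058.
RR = 0.61100 / 0.51058 = 1.19667
The risk among the exposed is 1.20 times that among the unexposed.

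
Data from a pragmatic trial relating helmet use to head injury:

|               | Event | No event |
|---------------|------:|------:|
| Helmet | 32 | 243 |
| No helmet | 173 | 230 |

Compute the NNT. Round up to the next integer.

Risk in treated group = 32/275 = 0.11636; risk in control = 173/403 = 0.42928.
Absolute risk reduction = 0.42928 − 0.11636 = 0.31292
NNT = 1 / ARR = 1 / 0.31292 = 3.196 → round up → 4

4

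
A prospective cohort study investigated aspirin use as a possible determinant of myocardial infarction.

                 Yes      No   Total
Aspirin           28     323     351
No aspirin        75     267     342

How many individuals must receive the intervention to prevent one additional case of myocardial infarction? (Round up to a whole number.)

8

Risk in treated group = 28/351 = 0.07977; risk in control = 75/342 = 0.21930.
Absolute risk reduction = 0.21930 − 0.07977 = 0.13953
NNT = 1 / ARR = 1 / 0.13953 = 7.167 → round up → 8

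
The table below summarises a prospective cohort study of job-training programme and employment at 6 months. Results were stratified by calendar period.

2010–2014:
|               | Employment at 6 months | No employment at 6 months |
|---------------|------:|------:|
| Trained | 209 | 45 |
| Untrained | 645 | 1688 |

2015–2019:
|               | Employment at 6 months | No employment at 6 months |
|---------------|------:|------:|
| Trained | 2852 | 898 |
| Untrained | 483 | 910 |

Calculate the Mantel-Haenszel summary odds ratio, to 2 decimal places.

OR_MH = Σ(aᵢdᵢ/nᵢ) / Σ(bᵢcᵢ/nᵢ), where nᵢ is the stratum total.
Stratum 1 (2010–2014): n = 2587; a·d/n = 209·1688/2587 = 136.3711; b·c/n = 45·645/2587 = 11.2196
Stratum 2 (2015–2019): n = 5143; a·d/n = 2852·910/5143 = 504.6315; b·c/n = 898·483/5143 = 84.3348
OR_MH = (136.3711 + 504.6315) / (11.2196 + 84.3348) = 641.0026 / 95.5544 = 6.70825

6.71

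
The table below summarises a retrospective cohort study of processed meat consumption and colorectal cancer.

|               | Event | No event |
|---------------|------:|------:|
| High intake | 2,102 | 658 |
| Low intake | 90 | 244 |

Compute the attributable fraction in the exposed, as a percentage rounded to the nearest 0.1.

Cells: a = 2102, b = 658, c = 90, d = 244.
Risk in exposed = 2102/2760 = 0.76159; risk in unexposed = 90/334 = 0.26946.
RR = 0.76159/0.26946 = 2.82636
AR% = (RR − 1)/RR × 100 = (2.82636 − 1)/2.82636 × 100 = 64.6188%

64.6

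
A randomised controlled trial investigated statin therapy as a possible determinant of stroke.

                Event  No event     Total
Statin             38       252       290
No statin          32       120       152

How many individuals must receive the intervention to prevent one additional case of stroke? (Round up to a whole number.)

Risk in treated group = 38/290 = 0.13103; risk in control = 32/152 = 0.21053.
Absolute risk reduction = 0.21053 − 0.13103 = 0.07949
NNT = 1 / ARR = 1 / 0.07949 = 12.580 → round up → 13

13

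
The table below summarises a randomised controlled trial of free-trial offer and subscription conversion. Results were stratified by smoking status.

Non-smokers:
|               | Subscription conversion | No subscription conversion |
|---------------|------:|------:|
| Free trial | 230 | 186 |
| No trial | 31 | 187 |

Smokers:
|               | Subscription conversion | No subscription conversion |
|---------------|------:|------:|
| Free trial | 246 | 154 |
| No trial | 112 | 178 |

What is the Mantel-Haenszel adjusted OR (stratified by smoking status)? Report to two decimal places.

OR_MH = Σ(aᵢdᵢ/nᵢ) / Σ(bᵢcᵢ/nᵢ), where nᵢ is the stratum total.
Stratum 1 (Non-smokers): n = 634; a·d/n = 230·187/634 = 67.8391; b·c/n = 186·31/634 = 9.0946
Stratum 2 (Smokers): n = 690; a·d/n = 246·178/690 = 63.4609; b·c/n = 154·112/690 = 24.9971
OR_MH = (67.8391 + 63.4609) / (9.0946 + 24.9971) = 131.3000 / 34.0917 = 3.85137

3.85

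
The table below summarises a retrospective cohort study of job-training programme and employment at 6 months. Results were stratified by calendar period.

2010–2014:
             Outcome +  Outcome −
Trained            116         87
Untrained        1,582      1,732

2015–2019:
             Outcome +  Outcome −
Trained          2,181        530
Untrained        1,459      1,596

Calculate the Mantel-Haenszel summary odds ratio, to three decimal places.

3.814

OR_MH = Σ(aᵢdᵢ/nᵢ) / Σ(bᵢcᵢ/nᵢ), where nᵢ is the stratum total.
Stratum 1 (2010–2014): n = 3517; a·d/n = 116·1732/3517 = 57.1260; b·c/n = 87·1582/3517 = 39.1339
Stratum 2 (2015–2019): n = 5766; a·d/n = 2181·1596/5766 = 603.6899; b·c/n = 530·1459/5766 = 134.1086
OR_MH = (57.1260 + 603.6899) / (39.1339 + 134.1086) = 660.8159 / 173.2425 = 3.81440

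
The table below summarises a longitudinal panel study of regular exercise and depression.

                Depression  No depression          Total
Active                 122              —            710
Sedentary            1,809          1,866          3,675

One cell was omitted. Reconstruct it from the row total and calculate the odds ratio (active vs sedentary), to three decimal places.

The missing cell is in the exposed row: 710 − 122 = 588.
So a = 122, b = 588, c = 1809, d = 1866.
OR = (a·d)/(b·c) = (122 × 1866) / (588 × 1809) = 227652 / 1063692 = 0.21402

0.214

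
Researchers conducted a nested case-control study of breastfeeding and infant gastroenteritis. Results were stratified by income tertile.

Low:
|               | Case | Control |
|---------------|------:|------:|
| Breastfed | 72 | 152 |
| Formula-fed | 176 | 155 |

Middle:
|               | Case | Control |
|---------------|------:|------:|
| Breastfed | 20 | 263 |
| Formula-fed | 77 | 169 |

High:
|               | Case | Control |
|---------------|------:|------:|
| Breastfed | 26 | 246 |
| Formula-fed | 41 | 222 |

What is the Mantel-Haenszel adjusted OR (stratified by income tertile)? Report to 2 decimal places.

OR_MH = Σ(aᵢdᵢ/nᵢ) / Σ(bᵢcᵢ/nᵢ), where nᵢ is the stratum total.
Stratum 1 (Low): n = 555; a·d/n = 72·155/555 = 20.1081; b·c/n = 152·176/555 = 48.2018
Stratum 2 (Middle): n = 529; a·d/n = 20·169/529 = 6.3894; b·c/n = 263·77/529 = 38.2817
Stratum 3 (High): n = 535; a·d/n = 26·222/535 = 10.7888; b·c/n = 246·41/535 = 18.8523
OR_MH = (20.1081 + 6.3894 + 10.7888) / (48.2018 + 38.2817 + 18.8523) = 37.2863 / 105.3358 = 0.35398

0.35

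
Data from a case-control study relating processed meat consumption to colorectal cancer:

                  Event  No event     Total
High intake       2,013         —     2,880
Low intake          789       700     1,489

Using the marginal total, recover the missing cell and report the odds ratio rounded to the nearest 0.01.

The missing cell is in the exposed row: 2880 − 2013 = 867.
So a = 2013, b = 867, c = 789, d = 700.
OR = (a·d)/(b·c) = (2013 × 700) / (867 × 789) = 1409100 / 684063 = 2.05990

2.06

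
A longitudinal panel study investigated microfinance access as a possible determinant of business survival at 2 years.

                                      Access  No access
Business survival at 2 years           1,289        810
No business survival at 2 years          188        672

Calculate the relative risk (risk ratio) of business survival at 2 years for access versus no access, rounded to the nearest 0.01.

1.60

Reading the table with exposure as columns: a = 1289 (Access, case), b = 188 (Access, non-case), c = 810 (No access, case), d = 672.
Risk in exposed = 1289/1477 = 0.87271; risk in unexposed = 810/1482 = 0.54656.
RR = 0.87271 / 0.54656 = 1.59675
The risk among the exposed is 1.60 times that among the unexposed.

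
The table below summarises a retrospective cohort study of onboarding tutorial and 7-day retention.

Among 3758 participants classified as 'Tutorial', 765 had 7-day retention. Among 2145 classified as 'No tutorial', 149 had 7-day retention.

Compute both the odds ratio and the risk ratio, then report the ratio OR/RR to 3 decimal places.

1.168

From the description: a = 765, b = 2993, c = 149, d = 1996.
OR = (765·1996)/(2993·149) = 1526940/445957 = 3.42396
Risk in exposed = 765/3758 = 0.20357; risk in unexposed = 149/2145 = 0.06946; RR = 2.93053
OR/RR = 3.42396 / 2.93053 = 1.16838
The outcome is not rare, so the OR lies further from 1 than the RR.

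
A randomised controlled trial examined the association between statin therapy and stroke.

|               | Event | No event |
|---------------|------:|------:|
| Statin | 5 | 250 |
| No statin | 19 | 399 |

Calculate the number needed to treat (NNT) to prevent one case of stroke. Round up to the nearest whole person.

Risk in treated group = 5/255 = 0.01961; risk in control = 19/418 = 0.04545.
Absolute risk reduction = 0.04545 − 0.01961 = 0.02585
NNT = 1 / ARR = 1 / 0.02585 = 38.690 → round up → 39

39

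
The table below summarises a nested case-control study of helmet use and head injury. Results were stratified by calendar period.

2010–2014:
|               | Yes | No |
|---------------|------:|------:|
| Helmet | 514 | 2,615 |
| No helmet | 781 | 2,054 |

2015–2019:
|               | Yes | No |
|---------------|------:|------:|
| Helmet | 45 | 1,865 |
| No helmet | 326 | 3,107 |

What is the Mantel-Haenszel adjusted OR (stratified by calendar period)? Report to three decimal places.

0.445

OR_MH = Σ(aᵢdᵢ/nᵢ) / Σ(bᵢcᵢ/nᵢ), where nᵢ is the stratum total.
Stratum 1 (2010–2014): n = 5964; a·d/n = 514·2054/5964 = 177.0215; b·c/n = 2615·781/5964 = 342.4405
Stratum 2 (2015–2019): n = 5343; a·d/n = 45·3107/5343 = 26.1679; b·c/n = 1865·326/5343 = 113.7919
OR_MH = (177.0215 + 26.1679) / (342.4405 + 113.7919) = 203.1893 / 456.2324 = 0.44536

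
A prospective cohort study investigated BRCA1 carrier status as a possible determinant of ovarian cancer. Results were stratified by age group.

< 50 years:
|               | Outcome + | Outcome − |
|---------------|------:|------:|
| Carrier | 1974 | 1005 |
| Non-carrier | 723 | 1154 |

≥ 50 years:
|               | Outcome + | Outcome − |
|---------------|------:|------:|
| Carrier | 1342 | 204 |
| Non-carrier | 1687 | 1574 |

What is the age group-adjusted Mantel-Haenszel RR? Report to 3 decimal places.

RR_MH = Σ(aᵢ·n₀ᵢ/nᵢ) / Σ(cᵢ·n₁ᵢ/nᵢ), with n₁ᵢ = aᵢ+bᵢ (exposed), n₀ᵢ = cᵢ+dᵢ (unexposed), nᵢ = n₁ᵢ+n₀ᵢ.
Stratum 1 (< 50 years): n₁ = 2979, n₀ = 1877, n = 4856; a·n₀/n = 1974·1877/4856 = 763.0144; c·n₁/n = 723·2979/4856 = 443.5373
Stratum 2 (≥ 50 years): n₁ = 1546, n₀ = 3261, n = 4807; a·n₀/n = 1342·3261/4807 = 910.3936; c·n₁/n = 1687·1546/4807 = 542.5633
RR_MH = (763.0144 + 910.3936) / (443.5373 + 542.5633) = 1673.4080 / 986.1006 = 1.69700

1.697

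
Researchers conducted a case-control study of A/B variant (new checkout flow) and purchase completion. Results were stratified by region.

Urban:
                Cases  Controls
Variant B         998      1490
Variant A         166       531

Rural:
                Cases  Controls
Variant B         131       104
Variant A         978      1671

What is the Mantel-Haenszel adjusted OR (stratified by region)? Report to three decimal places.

OR_MH = Σ(aᵢdᵢ/nᵢ) / Σ(bᵢcᵢ/nᵢ), where nᵢ is the stratum total.
Stratum 1 (Urban): n = 3185; a·d/n = 998·531/3185 = 166.3856; b·c/n = 1490·166/3185 = 77.6578
Stratum 2 (Rural): n = 2884; a·d/n = 131·1671/2884 = 75.9019; b·c/n = 104·978/2884 = 35.2677
OR_MH = (166.3856 + 75.9019) / (77.6578 + 35.2677) = 242.2874 / 112.9255 = 2.14555

2.146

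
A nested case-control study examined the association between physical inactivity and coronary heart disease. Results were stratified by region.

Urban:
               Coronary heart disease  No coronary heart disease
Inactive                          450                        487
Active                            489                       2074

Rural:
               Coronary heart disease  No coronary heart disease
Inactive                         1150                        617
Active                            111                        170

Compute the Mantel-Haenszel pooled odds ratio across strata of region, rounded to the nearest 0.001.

3.568

OR_MH = Σ(aᵢdᵢ/nᵢ) / Σ(bᵢcᵢ/nᵢ), where nᵢ is the stratum total.
Stratum 1 (Urban): n = 3500; a·d/n = 450·2074/3500 = 266.6571; b·c/n = 487·489/3500 = 68.0409
Stratum 2 (Rural): n = 2048; a·d/n = 1150·170/2048 = 95.4590; b·c/n = 617·111/2048 = 33.4409
OR_MH = (266.6571 + 95.4590) / (68.0409 + 33.4409) = 362.1161 / 101.4818 = 3.56829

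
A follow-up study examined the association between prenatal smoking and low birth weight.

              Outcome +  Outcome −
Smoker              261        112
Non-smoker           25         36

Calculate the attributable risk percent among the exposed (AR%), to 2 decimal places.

Cells: a = 261, b = 112, c = 25, d = 36.
Risk in exposed = 261/373 = 0.69973; risk in unexposed = 25/61 = 0.40984.
RR = 0.69973/0.40984 = 1.70735
AR% = (RR − 1)/RR × 100 = (1.70735 − 1)/1.70735 × 100 = 41.4296%

41.43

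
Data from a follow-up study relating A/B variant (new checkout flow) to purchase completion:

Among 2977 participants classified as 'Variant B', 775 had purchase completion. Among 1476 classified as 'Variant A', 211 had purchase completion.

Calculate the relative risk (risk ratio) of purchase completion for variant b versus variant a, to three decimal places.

1.821

From the description: a = 775, b = 2202, c = 211, d = 1265.
Risk in exposed = 775/2977 = 0.26033; risk in unexposed = 211/1476 = 0.14295.
RR = 0.26033 / 0.14295 = 1.82107
The risk among the exposed is 1.82 times that among the unexposed.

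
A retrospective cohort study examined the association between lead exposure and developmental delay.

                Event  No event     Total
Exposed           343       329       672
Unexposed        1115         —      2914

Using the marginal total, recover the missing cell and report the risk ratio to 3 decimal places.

1.334

The missing cell is in the unexposed row: 2914 − 1115 = 1799.
So a = 343, b = 329, c = 1115, d = 1799.
RR = [a/(a+b)] / [c/(c+d)] = (343/672) / (1115/2914) = 0.51042/0.38264 = 1.33395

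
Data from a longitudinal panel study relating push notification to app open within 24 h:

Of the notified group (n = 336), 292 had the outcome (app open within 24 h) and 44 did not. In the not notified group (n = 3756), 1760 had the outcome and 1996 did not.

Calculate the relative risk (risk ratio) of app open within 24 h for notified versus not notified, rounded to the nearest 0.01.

From the description: a = 292, b = 44, c = 1760, d = 1996.
Risk in exposed = 292/336 = 0.86905; risk in unexposed = 1760/3756 = 0.46858.
RR = 0.86905 / 0.46858 = 1.85463
The risk among the exposed is 1.85 times that among the unexposed.

1.85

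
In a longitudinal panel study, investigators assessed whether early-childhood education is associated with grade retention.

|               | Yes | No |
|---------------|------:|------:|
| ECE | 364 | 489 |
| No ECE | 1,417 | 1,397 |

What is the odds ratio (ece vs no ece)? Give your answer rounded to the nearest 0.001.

Cells: a = 364, b = 489, c = 1417, d = 1397.
OR = (a·d)/(b·c) = (364 × 1397) / (489 × 1417) = 508508 / 692913 = 0.73387
Exposure is associated with lower odds of grade retention (OR = 0.73 < 1).

0.734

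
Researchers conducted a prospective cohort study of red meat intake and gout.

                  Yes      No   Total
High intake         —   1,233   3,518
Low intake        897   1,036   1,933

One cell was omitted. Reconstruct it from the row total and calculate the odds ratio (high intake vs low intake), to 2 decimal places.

The missing cell is in the exposed row: 3518 − 1233 = 2285.
So a = 2285, b = 1233, c = 897, d = 1036.
OR = (a·d)/(b·c) = (2285 × 1036) / (1233 × 897) = 2367260 / 1106001 = 2.14038

2.14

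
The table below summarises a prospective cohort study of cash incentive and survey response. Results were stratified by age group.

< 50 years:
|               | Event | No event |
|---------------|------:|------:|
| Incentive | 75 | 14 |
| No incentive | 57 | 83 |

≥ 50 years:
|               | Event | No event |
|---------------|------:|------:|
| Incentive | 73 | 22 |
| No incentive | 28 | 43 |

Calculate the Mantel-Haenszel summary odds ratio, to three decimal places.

6.406

OR_MH = Σ(aᵢdᵢ/nᵢ) / Σ(bᵢcᵢ/nᵢ), where nᵢ is the stratum total.
Stratum 1 (< 50 years): n = 229; a·d/n = 75·83/229 = 27.1834; b·c/n = 14·57/229 = 3.4847
Stratum 2 (≥ 50 years): n = 166; a·d/n = 73·43/166 = 18.9096; b·c/n = 22·28/166 = 3.7108
OR_MH = (27.1834 + 18.9096) / (3.4847 + 3.7108) = 46.0930 / 7.1956 = 6.40576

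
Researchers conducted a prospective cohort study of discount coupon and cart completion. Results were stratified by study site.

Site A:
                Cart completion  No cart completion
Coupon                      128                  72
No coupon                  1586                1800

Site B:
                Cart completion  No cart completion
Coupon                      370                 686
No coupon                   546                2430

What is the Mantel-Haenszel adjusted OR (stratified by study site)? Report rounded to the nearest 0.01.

2.30

OR_MH = Σ(aᵢdᵢ/nᵢ) / Σ(bᵢcᵢ/nᵢ), where nᵢ is the stratum total.
Stratum 1 (Site A): n = 3586; a·d/n = 128·1800/3586 = 64.2499; b·c/n = 72·1586/3586 = 31.8438
Stratum 2 (Site B): n = 4032; a·d/n = 370·2430/4032 = 222.9911; b·c/n = 686·546/4032 = 92.8958
OR_MH = (64.2499 + 222.9911) / (31.8438 + 92.8958) = 287.2409 / 124.7397 = 2.30272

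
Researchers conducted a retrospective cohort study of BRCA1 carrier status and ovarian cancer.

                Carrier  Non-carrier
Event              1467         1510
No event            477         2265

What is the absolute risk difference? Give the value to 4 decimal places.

Reading the table with exposure as columns: a = 1467 (Carrier, case), b = 477 (Carrier, non-case), c = 1510 (Non-carrier, case), d = 2265.
Risk in exposed = 1467/1944 = 0.754630; risk in unexposed = 1510/3775 = 0.400000.
Risk difference = 0.754630 − 0.400000 = 0.354630

0.3546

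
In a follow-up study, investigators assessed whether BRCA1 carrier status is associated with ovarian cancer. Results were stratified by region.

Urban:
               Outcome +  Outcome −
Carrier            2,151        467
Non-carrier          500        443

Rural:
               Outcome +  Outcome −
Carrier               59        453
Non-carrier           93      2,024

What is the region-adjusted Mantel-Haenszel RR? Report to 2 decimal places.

RR_MH = Σ(aᵢ·n₀ᵢ/nᵢ) / Σ(cᵢ·n₁ᵢ/nᵢ), with n₁ᵢ = aᵢ+bᵢ (exposed), n₀ᵢ = cᵢ+dᵢ (unexposed), nᵢ = n₁ᵢ+n₀ᵢ.
Stratum 1 (Urban): n₁ = 2618, n₀ = 943, n = 3561; a·n₀/n = 2151·943/3561 = 569.6133; c·n₁/n = 500·2618/3561 = 367.5934
Stratum 2 (Rural): n₁ = 512, n₀ = 2117, n = 2629; a·n₀/n = 59·2117/2629 = 47.5097; c·n₁/n = 93·512/2629 = 18.1118
RR_MH = (569.6133 + 47.5097) / (367.5934 + 18.1118) = 617.1230 / 385.7052 = 1.59999

1.60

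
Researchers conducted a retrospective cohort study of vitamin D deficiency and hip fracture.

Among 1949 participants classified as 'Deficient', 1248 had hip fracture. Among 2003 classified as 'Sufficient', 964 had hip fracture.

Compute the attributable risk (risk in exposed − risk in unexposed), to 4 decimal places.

From the description: a = 1248, b = 701, c = 964, d = 1039.
Risk in exposed = 1248/1949 = 0.640328; risk in unexposed = 964/2003 = 0.481278.
Risk difference = 0.640328 − 0.481278 = 0.159050

0.1591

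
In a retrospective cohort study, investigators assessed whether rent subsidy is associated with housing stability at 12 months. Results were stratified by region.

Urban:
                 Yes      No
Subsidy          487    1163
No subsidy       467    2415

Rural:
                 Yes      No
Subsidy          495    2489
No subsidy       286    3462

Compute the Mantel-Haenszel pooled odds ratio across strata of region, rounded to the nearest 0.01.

2.28

OR_MH = Σ(aᵢdᵢ/nᵢ) / Σ(bᵢcᵢ/nᵢ), where nᵢ is the stratum total.
Stratum 1 (Urban): n = 4532; a·d/n = 487·2415/4532 = 259.5113; b·c/n = 1163·467/4532 = 119.8414
Stratum 2 (Rural): n = 6732; a·d/n = 495·3462/6732 = 254.5588; b·c/n = 2489·286/6732 = 105.7418
OR_MH = (259.5113 + 254.5588) / (119.8414 + 105.7418) = 514.0701 / 225.5832 = 2.27885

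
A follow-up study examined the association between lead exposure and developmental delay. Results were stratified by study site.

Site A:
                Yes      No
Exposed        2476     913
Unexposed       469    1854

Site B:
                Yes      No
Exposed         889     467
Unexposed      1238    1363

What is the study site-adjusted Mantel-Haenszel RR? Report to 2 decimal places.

2.27

RR_MH = Σ(aᵢ·n₀ᵢ/nᵢ) / Σ(cᵢ·n₁ᵢ/nᵢ), with n₁ᵢ = aᵢ+bᵢ (exposed), n₀ᵢ = cᵢ+dᵢ (unexposed), nᵢ = n₁ᵢ+n₀ᵢ.
Stratum 1 (Site A): n₁ = 3389, n₀ = 2323, n = 5712; a·n₀/n = 2476·2323/5712 = 1006.9587; c·n₁/n = 469·3389/5712 = 278.2635
Stratum 2 (Site B): n₁ = 1356, n₀ = 2601, n = 3957; a·n₀/n = 889·2601/3957 = 584.3541; c·n₁/n = 1238·1356/3957 = 424.2426
RR_MH = (1006.9587 + 584.3541) / (278.2635 + 424.2426) = 1591.3127 / 702.5061 = 2.26519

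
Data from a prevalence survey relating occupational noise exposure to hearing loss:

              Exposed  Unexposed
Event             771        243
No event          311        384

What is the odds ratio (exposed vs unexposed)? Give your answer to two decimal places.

Reading the table with exposure as columns: a = 771 (Exposed, case), b = 311 (Exposed, non-case), c = 243 (Unexposed, case), d = 384.
OR = (a·d)/(b·c) = (771 × 384) / (311 × 243) = 296064 / 75573 = 3.91759
The odds of hearing loss are about 3.92 times as high in the exposed group.

3.92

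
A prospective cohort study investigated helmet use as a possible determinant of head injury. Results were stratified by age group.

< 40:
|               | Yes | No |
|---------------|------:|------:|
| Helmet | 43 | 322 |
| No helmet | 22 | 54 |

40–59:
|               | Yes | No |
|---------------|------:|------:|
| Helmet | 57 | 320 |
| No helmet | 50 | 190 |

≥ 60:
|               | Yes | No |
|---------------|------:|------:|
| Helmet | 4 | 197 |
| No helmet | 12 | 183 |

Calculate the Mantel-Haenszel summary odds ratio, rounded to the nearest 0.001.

0.514

OR_MH = Σ(aᵢdᵢ/nᵢ) / Σ(bᵢcᵢ/nᵢ), where nᵢ is the stratum total.
Stratum 1 (< 40): n = 441; a·d/n = 43·54/441 = 5.2653; b·c/n = 322·22/441 = 16.0635
Stratum 2 (40–59): n = 617; a·d/n = 57·190/617 = 17.5527; b·c/n = 320·50/617 = 25.9319
Stratum 3 (≥ 60): n = 396; a·d/n = 4·183/396 = 1.8485; b·c/n = 197·12/396 = 5.9697
OR_MH = (5.2653 + 17.5527 + 1.8485) / (16.0635 + 25.9319 + 5.9697) = 24.6665 / 47.9651 = 0.51426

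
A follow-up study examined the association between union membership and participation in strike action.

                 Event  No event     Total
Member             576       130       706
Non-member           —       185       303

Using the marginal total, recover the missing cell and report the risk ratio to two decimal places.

The missing cell is in the unexposed row: 303 − 185 = 118.
So a = 576, b = 130, c = 118, d = 185.
RR = [a/(a+b)] / [c/(c+d)] = (576/706) / (118/303) = 0.81586/0.38944 = 2.09497

2.09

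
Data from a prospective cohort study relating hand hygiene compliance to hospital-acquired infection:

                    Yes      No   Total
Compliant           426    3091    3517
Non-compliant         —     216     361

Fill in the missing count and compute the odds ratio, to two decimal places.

0.21

The missing cell is in the unexposed row: 361 − 216 = 145.
So a = 426, b = 3091, c = 145, d = 216.
OR = (a·d)/(b·c) = (426 × 216) / (3091 × 145) = 92016 / 448195 = 0.20530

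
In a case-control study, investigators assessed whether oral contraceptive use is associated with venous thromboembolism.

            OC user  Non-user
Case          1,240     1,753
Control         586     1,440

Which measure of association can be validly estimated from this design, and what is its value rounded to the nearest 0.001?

1.738

Reading the table with exposure as columns: a = 1240 (OC user, case), b = 586 (OC user, non-case), c = 1753 (Non-user, case), d = 1440.
This is a case-control study: participants were sampled on outcome status, so risks in the source population cannot be estimated directly — relative risk is not valid here. The odds ratio is the appropriate measure.
OR = (a·d)/(b·c) = (1240 × 1440) / (586 × 1753) = 1785600 / 1027258 = 1.73822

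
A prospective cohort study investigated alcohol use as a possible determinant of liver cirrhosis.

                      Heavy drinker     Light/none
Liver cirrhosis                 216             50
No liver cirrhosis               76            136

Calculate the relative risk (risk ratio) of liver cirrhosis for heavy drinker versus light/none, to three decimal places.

Reading the table with exposure as columns: a = 216 (Heavy drinker, case), b = 76 (Heavy drinker, non-case), c = 50 (Light/none, case), d = 136.
Risk in exposed = 216/292 = 0.73973; risk in unexposed = 50/186 = 0.26882.
RR = 0.73973 / 0.26882 = 2.75178
The risk among the exposed is 2.75 times that among the unexposed.

2.752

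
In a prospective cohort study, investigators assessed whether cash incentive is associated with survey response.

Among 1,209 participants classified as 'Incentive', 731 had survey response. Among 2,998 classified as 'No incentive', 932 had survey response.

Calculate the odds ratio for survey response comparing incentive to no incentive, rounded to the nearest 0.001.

From the description: a = 731, b = 478, c = 932, d = 2066.
OR = (a·d)/(b·c) = (731 × 2066) / (478 × 932) = 1510246 / 445496 = 3.39003
The odds of survey response are about 3.39 times as high in the incentive group.

3.390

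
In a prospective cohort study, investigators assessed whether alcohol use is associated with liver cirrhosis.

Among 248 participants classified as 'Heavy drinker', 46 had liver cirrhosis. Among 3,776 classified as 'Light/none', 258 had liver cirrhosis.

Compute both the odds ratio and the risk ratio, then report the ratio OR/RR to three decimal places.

From the description: a = 46, b = 202, c = 258, d = 3518.
OR = (46·3518)/(202·258) = 161828/52116 = 3.10515
Risk in exposed = 46/248 = 0.18548; risk in unexposed = 258/3776 = 0.06833; RR = 2.71468
OR/RR = 3.10515 / 2.71468 = 1.14384
The outcome is not rare, so the OR lies further from 1 than the RR.

1.144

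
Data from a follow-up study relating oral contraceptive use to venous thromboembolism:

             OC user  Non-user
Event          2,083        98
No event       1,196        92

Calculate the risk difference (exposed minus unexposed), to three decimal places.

0.119

Reading the table with exposure as columns: a = 2083 (OC user, case), b = 1196 (OC user, non-case), c = 98 (Non-user, case), d = 92.
Risk in exposed = 2083/3279 = 0.635255; risk in unexposed = 98/190 = 0.515789.
Risk difference = 0.635255 − 0.515789 = 0.119465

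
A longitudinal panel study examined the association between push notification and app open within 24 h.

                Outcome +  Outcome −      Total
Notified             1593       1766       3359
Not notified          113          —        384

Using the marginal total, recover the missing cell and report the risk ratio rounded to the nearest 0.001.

The missing cell is in the unexposed row: 384 − 113 = 271.
So a = 1593, b = 1766, c = 113, d = 271.
RR = [a/(a+b)] / [c/(c+d)] = (1593/3359) / (113/384) = 0.47425/0.29427 = 1.61160

1.612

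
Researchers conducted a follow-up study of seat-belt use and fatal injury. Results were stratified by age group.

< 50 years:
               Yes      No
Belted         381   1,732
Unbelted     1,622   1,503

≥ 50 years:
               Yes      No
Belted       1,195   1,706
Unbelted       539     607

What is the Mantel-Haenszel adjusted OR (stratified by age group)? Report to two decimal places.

0.38

OR_MH = Σ(aᵢdᵢ/nᵢ) / Σ(bᵢcᵢ/nᵢ), where nᵢ is the stratum total.
Stratum 1 (< 50 years): n = 5238; a·d/n = 381·1503/5238 = 109.3247; b·c/n = 1732·1622/5238 = 536.3314
Stratum 2 (≥ 50 years): n = 4047; a·d/n = 1195·607/4047 = 179.2352; b·c/n = 1706·539/4047 = 227.2137
OR_MH = (109.3247 + 179.2352) / (536.3314 + 227.2137) = 288.5600 / 763.5452 = 0.37792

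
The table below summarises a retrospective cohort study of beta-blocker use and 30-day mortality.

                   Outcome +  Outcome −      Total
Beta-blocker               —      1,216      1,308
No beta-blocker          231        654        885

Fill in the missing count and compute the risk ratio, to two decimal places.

The missing cell is in the exposed row: 1308 − 1216 = 92.
So a = 92, b = 1216, c = 231, d = 654.
RR = [a/(a+b)] / [c/(c+d)] = (92/1308) / (231/885) = 0.07034/0.26102 = 0.26947

0.27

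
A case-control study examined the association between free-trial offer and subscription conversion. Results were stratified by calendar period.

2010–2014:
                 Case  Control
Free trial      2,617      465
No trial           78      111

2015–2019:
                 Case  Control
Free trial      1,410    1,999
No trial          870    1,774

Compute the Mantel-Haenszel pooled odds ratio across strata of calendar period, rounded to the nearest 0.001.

OR_MH = Σ(aᵢdᵢ/nᵢ) / Σ(bᵢcᵢ/nᵢ), where nᵢ is the stratum total.
Stratum 1 (2010–2014): n = 3271; a·d/n = 2617·111/3271 = 88.8068; b·c/n = 465·78/3271 = 11.0884
Stratum 2 (2015–2019): n = 6053; a·d/n = 1410·1774/6053 = 413.2397; b·c/n = 1999·870/6053 = 287.3170
OR_MH = (88.8068 + 413.2397) / (11.0884 + 287.3170) = 502.0465 / 298.4054 = 1.68243

1.682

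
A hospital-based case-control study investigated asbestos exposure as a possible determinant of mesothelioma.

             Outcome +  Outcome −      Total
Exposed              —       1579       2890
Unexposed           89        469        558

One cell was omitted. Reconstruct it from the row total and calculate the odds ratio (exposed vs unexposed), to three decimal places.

4.375

The missing cell is in the exposed row: 2890 − 1579 = 1311.
So a = 1311, b = 1579, c = 89, d = 469.
OR = (a·d)/(b·c) = (1311 × 469) / (1579 × 89) = 614859 / 140531 = 4.37526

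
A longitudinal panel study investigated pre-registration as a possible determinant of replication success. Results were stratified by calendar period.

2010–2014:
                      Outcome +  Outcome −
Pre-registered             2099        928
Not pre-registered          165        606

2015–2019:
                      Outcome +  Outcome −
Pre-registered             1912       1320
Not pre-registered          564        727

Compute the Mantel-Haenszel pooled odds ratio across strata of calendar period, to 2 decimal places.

OR_MH = Σ(aᵢdᵢ/nᵢ) / Σ(bᵢcᵢ/nᵢ), where nᵢ is the stratum total.
Stratum 1 (2010–2014): n = 3798; a·d/n = 2099·606/3798 = 334.9115; b·c/n = 928·165/3798 = 40.3160
Stratum 2 (2015–2019): n = 4523; a·d/n = 1912·727/4523 = 307.3235; b·c/n = 1320·564/4523 = 164.5987
OR_MH = (334.9115 + 307.3235) / (40.3160 + 164.5987) = 642.2350 / 204.9147 = 3.13416

3.13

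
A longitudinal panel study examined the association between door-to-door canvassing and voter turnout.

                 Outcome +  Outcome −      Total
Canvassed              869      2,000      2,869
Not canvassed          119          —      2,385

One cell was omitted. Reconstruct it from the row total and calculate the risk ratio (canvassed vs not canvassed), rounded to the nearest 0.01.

6.07

The missing cell is in the unexposed row: 2385 − 119 = 2266.
So a = 869, b = 2000, c = 119, d = 2266.
RR = [a/(a+b)] / [c/(c+d)] = (869/2869) / (119/2385) = 0.30289/0.04990 = 6.07059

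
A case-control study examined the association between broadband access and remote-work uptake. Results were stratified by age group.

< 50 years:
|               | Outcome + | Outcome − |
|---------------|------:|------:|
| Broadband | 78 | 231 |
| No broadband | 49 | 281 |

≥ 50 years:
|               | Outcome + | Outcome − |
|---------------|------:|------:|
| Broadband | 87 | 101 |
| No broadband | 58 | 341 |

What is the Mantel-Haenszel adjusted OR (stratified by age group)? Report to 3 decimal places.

OR_MH = Σ(aᵢdᵢ/nᵢ) / Σ(bᵢcᵢ/nᵢ), where nᵢ is the stratum total.
Stratum 1 (< 50 years): n = 639; a·d/n = 78·281/639 = 34.3005; b·c/n = 231·49/639 = 17.7136
Stratum 2 (≥ 50 years): n = 587; a·d/n = 87·341/587 = 50.5400; b·c/n = 101·58/587 = 9.9796
OR_MH = (34.3005 + 50.5400) / (17.7136 + 9.9796) = 84.8405 / 27.6932 = 3.06359

3.064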